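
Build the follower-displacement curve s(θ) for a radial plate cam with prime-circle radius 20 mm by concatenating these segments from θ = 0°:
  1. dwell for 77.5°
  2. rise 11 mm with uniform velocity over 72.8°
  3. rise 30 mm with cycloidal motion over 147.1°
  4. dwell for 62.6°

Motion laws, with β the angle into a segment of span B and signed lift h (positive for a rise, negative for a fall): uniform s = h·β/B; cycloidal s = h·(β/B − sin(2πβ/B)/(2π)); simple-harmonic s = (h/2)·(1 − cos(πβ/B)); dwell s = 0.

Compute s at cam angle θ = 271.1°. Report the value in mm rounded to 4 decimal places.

seg 1 [0°–77.5°] dwell: s stays 0.0000
seg 2 [77.5°–150.3°] uniform, h=11: full span → s += 11 → s = 11.0000
seg 3 [150.3°–297.4°] cycloidal, h=30: θ=271.1° here. β=120.8, B=147.1. 30·(0.8212 − sin(2π·0.8212)/(2π)) = 28.9410 → s = 39.9410

39.9410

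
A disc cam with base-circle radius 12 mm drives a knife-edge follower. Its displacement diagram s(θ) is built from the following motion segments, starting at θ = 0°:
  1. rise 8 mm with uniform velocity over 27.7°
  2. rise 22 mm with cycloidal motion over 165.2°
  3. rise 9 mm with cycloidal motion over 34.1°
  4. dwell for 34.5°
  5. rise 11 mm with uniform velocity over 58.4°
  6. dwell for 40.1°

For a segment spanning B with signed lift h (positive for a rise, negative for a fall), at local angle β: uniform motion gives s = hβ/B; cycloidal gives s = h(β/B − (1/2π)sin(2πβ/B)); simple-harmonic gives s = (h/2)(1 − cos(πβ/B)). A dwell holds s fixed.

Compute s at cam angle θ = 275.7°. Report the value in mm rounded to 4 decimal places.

seg 1 [0°–27.7°] uniform, h=8: full span → s += 8 → s = 8.0000
seg 2 [27.7°–192.9°] cycloidal, h=22: full span → s += 22 → s = 30.0000
seg 3 [192.9°–227°] cycloidal, h=9: full span → s += 9 → s = 39.0000
seg 4 [227°–261.5°] dwell: s stays 39.0000
seg 5 [261.5°–319.9°] uniform, h=11: θ=275.7° here. β=14.2, B=58.4. 11·14.2/58.4 = 2.6747 → s = 41.6747

41.6747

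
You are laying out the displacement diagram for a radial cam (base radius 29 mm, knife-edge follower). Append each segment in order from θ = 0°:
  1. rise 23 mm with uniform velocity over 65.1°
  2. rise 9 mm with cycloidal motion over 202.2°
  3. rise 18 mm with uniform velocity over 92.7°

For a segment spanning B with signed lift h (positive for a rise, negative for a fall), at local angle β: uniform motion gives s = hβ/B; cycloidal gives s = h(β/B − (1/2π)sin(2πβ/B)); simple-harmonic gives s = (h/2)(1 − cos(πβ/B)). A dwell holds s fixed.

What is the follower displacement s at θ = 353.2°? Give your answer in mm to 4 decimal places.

seg 1 [0°–65.1°] uniform, h=23: full span → s += 23 → s = 23.0000
seg 2 [65.1°–267.3°] cycloidal, h=9: full span → s += 9 → s = 32.0000
seg 3 [267.3°–360°] uniform, h=18: θ=353.2° here. β=85.9, B=92.7. 18·85.9/92.7 = 16.6796 → s = 48.6796

48.6796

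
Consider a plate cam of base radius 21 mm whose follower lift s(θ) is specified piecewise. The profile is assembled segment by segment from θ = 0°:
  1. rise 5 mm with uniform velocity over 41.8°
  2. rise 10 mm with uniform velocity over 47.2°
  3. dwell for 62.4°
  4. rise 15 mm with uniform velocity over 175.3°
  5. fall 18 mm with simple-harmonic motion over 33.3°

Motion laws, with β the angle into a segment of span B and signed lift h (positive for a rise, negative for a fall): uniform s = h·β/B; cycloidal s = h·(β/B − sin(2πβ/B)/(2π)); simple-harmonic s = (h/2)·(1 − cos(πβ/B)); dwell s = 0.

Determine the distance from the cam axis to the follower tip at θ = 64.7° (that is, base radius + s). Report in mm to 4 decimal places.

seg 1 [0°–41.8°] uniform, h=5: full span → s += 5 → s = 5.0000
seg 2 [41.8°–89°] uniform, h=10: θ=64.7° here. β=22.9, B=47.2. 10·22.9/47.2 = 4.8517 → s = 9.8517
radial distance = base radius + s = 21 + 9.8517 = 30.8517

30.8517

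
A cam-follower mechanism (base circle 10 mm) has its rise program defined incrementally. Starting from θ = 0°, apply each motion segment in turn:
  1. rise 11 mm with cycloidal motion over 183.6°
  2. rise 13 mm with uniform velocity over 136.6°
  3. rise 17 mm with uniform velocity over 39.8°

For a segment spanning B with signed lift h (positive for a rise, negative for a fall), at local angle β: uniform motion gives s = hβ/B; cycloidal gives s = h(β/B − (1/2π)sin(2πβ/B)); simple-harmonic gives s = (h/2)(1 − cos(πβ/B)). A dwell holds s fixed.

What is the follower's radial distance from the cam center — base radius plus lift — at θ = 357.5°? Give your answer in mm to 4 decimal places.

seg 1 [0°–183.6°] cycloidal, h=11: full span → s += 11 → s = 11.0000
seg 2 [183.6°–320.2°] uniform, h=13: full span → s += 13 → s = 24.0000
seg 3 [320.2°–360°] uniform, h=17: θ=357.5° here. β=37.3, B=39.8. 17·37.3/39.8 = 15.9322 → s = 39.9322
radial distance = base radius + s = 10 + 39.9322 = 49.9322

49.9322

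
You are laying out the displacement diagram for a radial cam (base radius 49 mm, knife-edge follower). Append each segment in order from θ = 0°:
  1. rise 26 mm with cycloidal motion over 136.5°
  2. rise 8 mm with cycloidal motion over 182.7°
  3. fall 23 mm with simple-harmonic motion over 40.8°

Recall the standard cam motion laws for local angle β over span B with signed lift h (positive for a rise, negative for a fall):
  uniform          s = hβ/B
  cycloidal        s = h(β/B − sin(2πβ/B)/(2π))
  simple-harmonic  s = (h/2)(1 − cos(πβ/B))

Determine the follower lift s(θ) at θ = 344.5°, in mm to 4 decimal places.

seg 1 [0°–136.5°] cycloidal, h=26: full span → s += 26 → s = 26.0000
seg 2 [136.5°–319.2°] cycloidal, h=8: full span → s += 8 → s = 34.0000
seg 3 [319.2°–360°] simple-harmonic, h=-23: θ=344.5° here. β=25.3, B=40.8. -23/2·(1 − cos(π·0.6201)) = -15.7367 → s = 18.2633

18.2633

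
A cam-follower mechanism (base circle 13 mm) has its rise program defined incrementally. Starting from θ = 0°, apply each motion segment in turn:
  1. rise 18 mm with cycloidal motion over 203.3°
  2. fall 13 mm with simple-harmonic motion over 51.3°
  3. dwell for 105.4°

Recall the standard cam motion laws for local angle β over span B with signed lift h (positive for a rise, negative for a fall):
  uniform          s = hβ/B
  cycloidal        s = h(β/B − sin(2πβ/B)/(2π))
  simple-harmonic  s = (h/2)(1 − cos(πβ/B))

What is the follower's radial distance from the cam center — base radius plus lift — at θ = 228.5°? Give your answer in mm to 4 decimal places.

seg 1 [0°–203.3°] cycloidal, h=18: full span → s += 18 → s = 18.0000
seg 2 [203.3°–254.6°] simple-harmonic, h=-13: θ=228.5° here. β=25.2, B=51.3. -13/2·(1 − cos(π·0.4912)) = -6.3209 → s = 11.6791
radial distance = base radius + s = 13 + 11.6791 = 24.6791

24.6791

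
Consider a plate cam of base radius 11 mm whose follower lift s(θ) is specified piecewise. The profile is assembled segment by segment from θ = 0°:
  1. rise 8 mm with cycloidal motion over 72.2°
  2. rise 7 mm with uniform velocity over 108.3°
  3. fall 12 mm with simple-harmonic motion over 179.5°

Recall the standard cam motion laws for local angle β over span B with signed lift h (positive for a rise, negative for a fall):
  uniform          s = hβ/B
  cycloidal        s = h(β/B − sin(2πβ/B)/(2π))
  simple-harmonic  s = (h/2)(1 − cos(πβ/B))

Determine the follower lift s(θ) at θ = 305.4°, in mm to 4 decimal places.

seg 1 [0°–72.2°] cycloidal, h=8: full span → s += 8 → s = 8.0000
seg 2 [72.2°–180.5°] uniform, h=7: full span → s += 7 → s = 15.0000
seg 3 [180.5°–360°] simple-harmonic, h=-12: θ=305.4° here. β=124.9, B=179.5. -12/2·(1 − cos(π·0.6958)) = -9.4627 → s = 5.5373

5.5373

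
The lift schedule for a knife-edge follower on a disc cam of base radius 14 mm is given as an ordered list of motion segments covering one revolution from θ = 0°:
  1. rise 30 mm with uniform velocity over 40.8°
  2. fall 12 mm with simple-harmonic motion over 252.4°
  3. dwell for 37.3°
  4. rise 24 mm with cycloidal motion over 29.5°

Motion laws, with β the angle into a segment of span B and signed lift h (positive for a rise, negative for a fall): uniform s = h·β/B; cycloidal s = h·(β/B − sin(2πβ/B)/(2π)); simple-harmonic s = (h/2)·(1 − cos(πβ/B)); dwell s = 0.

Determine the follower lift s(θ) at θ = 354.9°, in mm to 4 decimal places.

seg 1 [0°–40.8°] uniform, h=30: full span → s += 30 → s = 30.0000
seg 2 [40.8°–293.2°] simple-harmonic, h=-12: full span → s += -12 → s = 18.0000
seg 3 [293.2°–330.5°] dwell: s stays 18.0000
seg 4 [330.5°–360°] cycloidal, h=24: θ=354.9° here. β=24.4, B=29.5. 24·(0.8271 − sin(2π·0.8271)/(2π)) = 23.2309 → s = 41.2309

41.2309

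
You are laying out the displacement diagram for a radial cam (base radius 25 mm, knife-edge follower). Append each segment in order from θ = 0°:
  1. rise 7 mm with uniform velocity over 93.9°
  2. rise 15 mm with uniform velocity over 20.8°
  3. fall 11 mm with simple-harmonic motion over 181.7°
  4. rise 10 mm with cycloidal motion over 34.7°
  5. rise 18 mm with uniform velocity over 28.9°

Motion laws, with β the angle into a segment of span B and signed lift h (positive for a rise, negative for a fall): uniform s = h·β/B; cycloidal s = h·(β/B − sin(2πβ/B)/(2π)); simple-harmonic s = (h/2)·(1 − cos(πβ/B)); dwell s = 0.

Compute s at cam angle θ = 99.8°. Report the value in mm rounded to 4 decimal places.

seg 1 [0°–93.9°] uniform, h=7: full span → s += 7 → s = 7.0000
seg 2 [93.9°–114.7°] uniform, h=15: θ=99.8° here. β=5.9, B=20.8. 15·5.9/20.8 = 4.2548 → s = 11.2548

11.2548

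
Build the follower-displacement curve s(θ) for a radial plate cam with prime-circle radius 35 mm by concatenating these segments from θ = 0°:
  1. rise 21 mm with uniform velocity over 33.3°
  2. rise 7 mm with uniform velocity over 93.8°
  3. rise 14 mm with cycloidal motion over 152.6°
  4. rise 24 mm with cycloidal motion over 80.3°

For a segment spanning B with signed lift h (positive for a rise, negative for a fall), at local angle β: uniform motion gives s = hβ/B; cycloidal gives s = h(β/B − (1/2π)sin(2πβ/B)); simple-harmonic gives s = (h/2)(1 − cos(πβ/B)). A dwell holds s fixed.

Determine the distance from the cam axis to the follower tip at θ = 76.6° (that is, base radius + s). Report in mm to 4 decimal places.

seg 1 [0°–33.3°] uniform, h=21: full span → s += 21 → s = 21.0000
seg 2 [33.3°–127.1°] uniform, h=7: θ=76.6° here. β=43.3, B=93.8. 7·43.3/93.8 = 3.2313 → s = 24.2313
radial distance = base radius + s = 35 + 24.2313 = 59.2313

59.2313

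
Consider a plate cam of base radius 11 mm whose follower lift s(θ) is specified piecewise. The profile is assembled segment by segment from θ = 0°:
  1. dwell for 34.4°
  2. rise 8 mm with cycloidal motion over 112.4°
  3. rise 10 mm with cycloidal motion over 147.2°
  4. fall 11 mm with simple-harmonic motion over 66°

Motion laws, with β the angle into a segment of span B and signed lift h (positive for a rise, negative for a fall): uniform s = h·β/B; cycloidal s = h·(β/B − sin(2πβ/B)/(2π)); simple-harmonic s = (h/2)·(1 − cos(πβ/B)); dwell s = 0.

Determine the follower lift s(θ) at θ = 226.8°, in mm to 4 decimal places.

seg 1 [0°–34.4°] dwell: s stays 0.0000
seg 2 [34.4°–146.8°] cycloidal, h=8: full span → s += 8 → s = 8.0000
seg 3 [146.8°–294°] cycloidal, h=10: θ=226.8° here. β=80, B=147.2. 10·(0.5435 − sin(2π·0.5435)/(2π)) = 5.8642 → s = 13.8642

13.8642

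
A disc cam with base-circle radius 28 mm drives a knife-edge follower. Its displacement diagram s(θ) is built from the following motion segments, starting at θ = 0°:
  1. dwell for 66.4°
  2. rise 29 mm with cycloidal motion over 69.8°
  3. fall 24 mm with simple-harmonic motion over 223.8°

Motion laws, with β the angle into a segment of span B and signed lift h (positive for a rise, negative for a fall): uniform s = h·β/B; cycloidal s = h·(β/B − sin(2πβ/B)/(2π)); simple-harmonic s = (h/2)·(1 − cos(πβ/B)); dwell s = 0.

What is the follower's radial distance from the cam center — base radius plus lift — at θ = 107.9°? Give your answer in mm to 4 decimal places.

seg 1 [0°–66.4°] dwell: s stays 0.0000
seg 2 [66.4°–136.2°] cycloidal, h=29: θ=107.9° here. β=41.5, B=69.8. 29·(0.5946 − sin(2π·0.5946)/(2π)) = 19.8257 → s = 19.8257
radial distance = base radius + s = 28 + 19.8257 = 47.8257

47.8257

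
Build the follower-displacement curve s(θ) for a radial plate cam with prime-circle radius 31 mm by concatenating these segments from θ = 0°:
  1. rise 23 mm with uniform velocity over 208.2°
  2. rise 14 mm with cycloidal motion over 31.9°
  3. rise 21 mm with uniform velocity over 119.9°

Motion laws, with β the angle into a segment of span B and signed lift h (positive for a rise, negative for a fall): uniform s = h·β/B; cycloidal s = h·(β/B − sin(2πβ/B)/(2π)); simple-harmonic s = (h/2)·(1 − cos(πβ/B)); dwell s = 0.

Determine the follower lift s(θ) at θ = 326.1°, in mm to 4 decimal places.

seg 1 [0°–208.2°] uniform, h=23: full span → s += 23 → s = 23.0000
seg 2 [208.2°–240.1°] cycloidal, h=14: full span → s += 14 → s = 37.0000
seg 3 [240.1°–360°] uniform, h=21: θ=326.1° here. β=86, B=119.9. 21·86/119.9 = 15.0626 → s = 52.0626

52.0626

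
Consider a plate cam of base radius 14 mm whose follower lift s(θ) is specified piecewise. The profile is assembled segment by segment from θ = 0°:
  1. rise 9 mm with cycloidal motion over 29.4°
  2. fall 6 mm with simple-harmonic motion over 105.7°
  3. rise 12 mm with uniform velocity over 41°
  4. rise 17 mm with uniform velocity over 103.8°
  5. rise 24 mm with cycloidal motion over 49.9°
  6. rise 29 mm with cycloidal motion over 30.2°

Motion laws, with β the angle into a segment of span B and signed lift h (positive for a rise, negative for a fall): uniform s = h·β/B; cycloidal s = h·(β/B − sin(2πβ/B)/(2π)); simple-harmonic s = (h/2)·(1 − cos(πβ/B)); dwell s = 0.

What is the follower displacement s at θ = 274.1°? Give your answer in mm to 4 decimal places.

seg 1 [0°–29.4°] cycloidal, h=9: full span → s += 9 → s = 9.0000
seg 2 [29.4°–135.1°] simple-harmonic, h=-6: full span → s += -6 → s = 3.0000
seg 3 [135.1°–176.1°] uniform, h=12: full span → s += 12 → s = 15.0000
seg 4 [176.1°–279.9°] uniform, h=17: θ=274.1° here. β=98, B=103.8. 17·98/103.8 = 16.0501 → s = 31.0501

31.0501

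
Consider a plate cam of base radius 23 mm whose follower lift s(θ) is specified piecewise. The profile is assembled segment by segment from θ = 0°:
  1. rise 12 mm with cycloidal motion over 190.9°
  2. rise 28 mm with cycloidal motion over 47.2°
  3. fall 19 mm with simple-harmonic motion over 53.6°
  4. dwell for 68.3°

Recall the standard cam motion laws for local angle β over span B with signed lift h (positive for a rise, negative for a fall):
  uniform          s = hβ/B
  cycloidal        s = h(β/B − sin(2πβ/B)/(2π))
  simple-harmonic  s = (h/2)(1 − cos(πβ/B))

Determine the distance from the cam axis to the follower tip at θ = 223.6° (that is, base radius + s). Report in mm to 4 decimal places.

seg 1 [0°–190.9°] cycloidal, h=12: full span → s += 12 → s = 12.0000
seg 2 [190.9°–238.1°] cycloidal, h=28: θ=223.6° here. β=32.7, B=47.2. 28·(0.6928 − sin(2π·0.6928)/(2π)) = 23.5699 → s = 35.5699
radial distance = base radius + s = 23 + 35.5699 = 58.5699

58.5699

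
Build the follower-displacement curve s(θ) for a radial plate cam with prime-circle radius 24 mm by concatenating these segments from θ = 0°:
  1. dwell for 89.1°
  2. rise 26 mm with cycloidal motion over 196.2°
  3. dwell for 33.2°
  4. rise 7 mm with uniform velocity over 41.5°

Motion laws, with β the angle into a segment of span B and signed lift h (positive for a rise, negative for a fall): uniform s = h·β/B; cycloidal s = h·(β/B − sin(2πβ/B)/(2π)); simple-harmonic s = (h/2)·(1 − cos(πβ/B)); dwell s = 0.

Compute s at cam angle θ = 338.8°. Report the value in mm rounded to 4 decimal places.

seg 1 [0°–89.1°] dwell: s stays 0.0000
seg 2 [89.1°–285.3°] cycloidal, h=26: full span → s += 26 → s = 26.0000
seg 3 [285.3°–318.5°] dwell: s stays 26.0000
seg 4 [318.5°–360°] uniform, h=7: θ=338.8° here. β=20.3, B=41.5. 7·20.3/41.5 = 3.4241 → s = 29.4241

29.4241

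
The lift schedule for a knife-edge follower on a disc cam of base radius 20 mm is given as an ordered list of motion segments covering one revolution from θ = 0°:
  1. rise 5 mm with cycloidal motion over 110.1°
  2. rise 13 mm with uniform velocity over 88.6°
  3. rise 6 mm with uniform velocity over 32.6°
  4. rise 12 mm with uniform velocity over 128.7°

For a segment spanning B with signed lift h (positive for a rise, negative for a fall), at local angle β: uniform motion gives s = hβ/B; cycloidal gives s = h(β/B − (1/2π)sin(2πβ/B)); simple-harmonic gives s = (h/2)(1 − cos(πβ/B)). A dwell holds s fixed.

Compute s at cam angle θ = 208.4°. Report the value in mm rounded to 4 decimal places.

seg 1 [0°–110.1°] cycloidal, h=5: full span → s += 5 → s = 5.0000
seg 2 [110.1°–198.7°] uniform, h=13: full span → s += 13 → s = 18.0000
seg 3 [198.7°–231.3°] uniform, h=6: θ=208.4° here. β=9.7, B=32.6. 6·9.7/32.6 = 1.7853 → s = 19.7853

19.7853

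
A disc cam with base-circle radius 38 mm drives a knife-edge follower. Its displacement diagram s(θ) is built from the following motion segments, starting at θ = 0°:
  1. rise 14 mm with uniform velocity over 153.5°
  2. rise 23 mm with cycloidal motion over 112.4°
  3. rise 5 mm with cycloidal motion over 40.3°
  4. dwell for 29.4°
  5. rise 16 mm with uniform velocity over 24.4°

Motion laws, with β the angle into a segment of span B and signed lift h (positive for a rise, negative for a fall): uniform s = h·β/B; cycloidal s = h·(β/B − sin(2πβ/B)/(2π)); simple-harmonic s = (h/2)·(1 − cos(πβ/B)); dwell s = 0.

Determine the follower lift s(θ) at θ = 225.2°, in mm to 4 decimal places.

seg 1 [0°–153.5°] uniform, h=14: full span → s += 14 → s = 14.0000
seg 2 [153.5°–265.9°] cycloidal, h=23: θ=225.2° here. β=71.7, B=112.4. 23·(0.6379 − sin(2π·0.6379)/(2π)) = 17.4612 → s = 31.4612

31.4612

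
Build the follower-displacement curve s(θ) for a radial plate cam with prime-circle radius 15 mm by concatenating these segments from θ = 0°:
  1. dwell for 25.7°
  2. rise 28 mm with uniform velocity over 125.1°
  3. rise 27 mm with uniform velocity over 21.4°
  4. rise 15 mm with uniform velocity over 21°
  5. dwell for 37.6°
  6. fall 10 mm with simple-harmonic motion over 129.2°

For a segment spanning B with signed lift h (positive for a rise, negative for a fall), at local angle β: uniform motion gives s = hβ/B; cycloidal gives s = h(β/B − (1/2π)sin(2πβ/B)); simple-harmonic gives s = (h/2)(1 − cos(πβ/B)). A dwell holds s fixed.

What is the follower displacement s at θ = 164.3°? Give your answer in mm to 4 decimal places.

seg 1 [0°–25.7°] dwell: s stays 0.0000
seg 2 [25.7°–150.8°] uniform, h=28: full span → s += 28 → s = 28.0000
seg 3 [150.8°–172.2°] uniform, h=27: θ=164.3° here. β=13.5, B=21.4. 27·13.5/21.4 = 17.0327 → s = 45.0327

45.0327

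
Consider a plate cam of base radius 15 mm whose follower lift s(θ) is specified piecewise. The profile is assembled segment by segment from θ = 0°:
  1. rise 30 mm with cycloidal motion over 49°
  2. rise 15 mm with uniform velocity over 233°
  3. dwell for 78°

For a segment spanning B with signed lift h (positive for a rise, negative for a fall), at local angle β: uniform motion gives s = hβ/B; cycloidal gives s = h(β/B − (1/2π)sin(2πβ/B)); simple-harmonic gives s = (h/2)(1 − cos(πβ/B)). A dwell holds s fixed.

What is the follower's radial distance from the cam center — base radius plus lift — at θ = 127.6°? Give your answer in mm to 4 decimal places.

seg 1 [0°–49°] cycloidal, h=30: full span → s += 30 → s = 30.0000
seg 2 [49°–282°] uniform, h=15: θ=127.6° here. β=78.6, B=233. 15·78.6/233 = 5.0601 → s = 35.0601
radial distance = base radius + s = 15 + 35.0601 = 50.0601

50.0601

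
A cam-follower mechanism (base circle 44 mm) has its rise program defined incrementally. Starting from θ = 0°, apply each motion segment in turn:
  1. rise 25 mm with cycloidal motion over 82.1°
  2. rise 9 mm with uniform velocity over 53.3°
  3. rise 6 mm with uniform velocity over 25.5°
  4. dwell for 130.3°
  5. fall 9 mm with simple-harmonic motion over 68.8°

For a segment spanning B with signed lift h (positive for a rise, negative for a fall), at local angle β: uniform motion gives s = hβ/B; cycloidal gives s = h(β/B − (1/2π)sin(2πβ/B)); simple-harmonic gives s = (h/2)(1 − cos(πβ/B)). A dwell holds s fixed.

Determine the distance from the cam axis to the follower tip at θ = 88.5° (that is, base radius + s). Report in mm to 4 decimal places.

seg 1 [0°–82.1°] cycloidal, h=25: full span → s += 25 → s = 25.0000
seg 2 [82.1°–135.4°] uniform, h=9: θ=88.5° here. β=6.4, B=53.3. 9·6.4/53.3 = 1.0807 → s = 26.0807
radial distance = base radius + s = 44 + 26.0807 = 70.0807

70.0807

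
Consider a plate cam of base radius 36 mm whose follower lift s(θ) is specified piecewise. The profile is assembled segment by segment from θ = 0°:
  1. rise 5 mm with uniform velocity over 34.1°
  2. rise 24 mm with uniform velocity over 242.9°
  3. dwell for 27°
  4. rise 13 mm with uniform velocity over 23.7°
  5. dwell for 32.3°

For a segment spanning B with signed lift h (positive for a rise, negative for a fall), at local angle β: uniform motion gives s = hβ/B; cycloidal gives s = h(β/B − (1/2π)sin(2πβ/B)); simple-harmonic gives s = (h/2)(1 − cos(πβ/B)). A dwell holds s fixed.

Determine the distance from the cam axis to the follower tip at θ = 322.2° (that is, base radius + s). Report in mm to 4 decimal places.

seg 1 [0°–34.1°] uniform, h=5: full span → s += 5 → s = 5.0000
seg 2 [34.1°–277°] uniform, h=24: full span → s += 24 → s = 29.0000
seg 3 [277°–304°] dwell: s stays 29.0000
seg 4 [304°–327.7°] uniform, h=13: θ=322.2° here. β=18.2, B=23.7. 13·18.2/23.7 = 9.9831 → s = 38.9831
radial distance = base radius + s = 36 + 38.9831 = 74.9831

74.9831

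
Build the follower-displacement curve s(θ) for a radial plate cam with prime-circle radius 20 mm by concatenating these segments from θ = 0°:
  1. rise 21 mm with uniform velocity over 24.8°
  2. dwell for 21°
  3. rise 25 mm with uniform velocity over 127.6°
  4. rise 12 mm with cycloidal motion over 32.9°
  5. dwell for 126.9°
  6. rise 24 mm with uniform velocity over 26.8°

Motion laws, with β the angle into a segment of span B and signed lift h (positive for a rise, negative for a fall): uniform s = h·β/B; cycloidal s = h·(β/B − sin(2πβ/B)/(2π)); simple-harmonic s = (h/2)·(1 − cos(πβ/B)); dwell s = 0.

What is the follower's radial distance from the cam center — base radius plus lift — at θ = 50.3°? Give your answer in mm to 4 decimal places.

seg 1 [0°–24.8°] uniform, h=21: full span → s += 21 → s = 21.0000
seg 2 [24.8°–45.8°] dwell: s stays 21.0000
seg 3 [45.8°–173.4°] uniform, h=25: θ=50.3° here. β=4.5, B=127.6. 25·4.5/127.6 = 0.8817 → s = 21.8817
radial distance = base radius + s = 20 + 21.8817 = 41.8817

41.8817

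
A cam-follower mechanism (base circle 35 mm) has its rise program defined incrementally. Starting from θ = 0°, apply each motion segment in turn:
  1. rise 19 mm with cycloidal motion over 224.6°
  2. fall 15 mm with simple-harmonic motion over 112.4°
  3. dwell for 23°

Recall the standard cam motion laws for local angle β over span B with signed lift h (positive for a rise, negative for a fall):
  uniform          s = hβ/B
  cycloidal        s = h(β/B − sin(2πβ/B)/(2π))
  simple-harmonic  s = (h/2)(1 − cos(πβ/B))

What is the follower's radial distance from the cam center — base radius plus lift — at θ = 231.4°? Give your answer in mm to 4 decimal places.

seg 1 [0°–224.6°] cycloidal, h=19: full span → s += 19 → s = 19.0000
seg 2 [224.6°–337°] simple-harmonic, h=-15: θ=231.4° here. β=6.8, B=112.4. -15/2·(1 − cos(π·0.0605)) = -0.1351 → s = 18.8649
radial distance = base radius + s = 35 + 18.8649 = 53.8649

53.8649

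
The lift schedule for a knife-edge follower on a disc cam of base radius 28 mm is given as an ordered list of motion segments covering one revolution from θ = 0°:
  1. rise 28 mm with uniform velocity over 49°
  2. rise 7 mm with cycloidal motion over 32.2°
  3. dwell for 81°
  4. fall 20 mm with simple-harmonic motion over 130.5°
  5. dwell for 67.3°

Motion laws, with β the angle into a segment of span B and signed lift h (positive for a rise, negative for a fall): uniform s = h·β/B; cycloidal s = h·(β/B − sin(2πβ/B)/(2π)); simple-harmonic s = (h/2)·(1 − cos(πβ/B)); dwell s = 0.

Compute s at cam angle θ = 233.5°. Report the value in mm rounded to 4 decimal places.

seg 1 [0°–49°] uniform, h=28: full span → s += 28 → s = 28.0000
seg 2 [49°–81.2°] cycloidal, h=7: full span → s += 7 → s = 35.0000
seg 3 [81.2°–162.2°] dwell: s stays 35.0000
seg 4 [162.2°–292.7°] simple-harmonic, h=-20: θ=233.5° here. β=71.3, B=130.5. -20/2·(1 − cos(π·0.5464)) = -11.4513 → s = 23.5487

23.5487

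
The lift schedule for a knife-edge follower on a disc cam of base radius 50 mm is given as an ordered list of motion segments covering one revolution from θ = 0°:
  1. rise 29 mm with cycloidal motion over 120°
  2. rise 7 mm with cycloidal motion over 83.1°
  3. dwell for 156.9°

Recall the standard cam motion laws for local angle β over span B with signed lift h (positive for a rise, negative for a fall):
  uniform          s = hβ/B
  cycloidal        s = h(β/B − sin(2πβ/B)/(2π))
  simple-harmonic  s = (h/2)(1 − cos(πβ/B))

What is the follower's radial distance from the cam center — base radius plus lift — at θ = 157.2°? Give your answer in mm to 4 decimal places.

seg 1 [0°–120°] cycloidal, h=29: full span → s += 29 → s = 29.0000
seg 2 [120°–203.1°] cycloidal, h=7: θ=157.2° here. β=37.2, B=83.1. 7·(0.4477 − sin(2π·0.4477)/(2π)) = 2.7737 → s = 31.7737
radial distance = base radius + s = 50 + 31.7737 = 81.7737

81.7737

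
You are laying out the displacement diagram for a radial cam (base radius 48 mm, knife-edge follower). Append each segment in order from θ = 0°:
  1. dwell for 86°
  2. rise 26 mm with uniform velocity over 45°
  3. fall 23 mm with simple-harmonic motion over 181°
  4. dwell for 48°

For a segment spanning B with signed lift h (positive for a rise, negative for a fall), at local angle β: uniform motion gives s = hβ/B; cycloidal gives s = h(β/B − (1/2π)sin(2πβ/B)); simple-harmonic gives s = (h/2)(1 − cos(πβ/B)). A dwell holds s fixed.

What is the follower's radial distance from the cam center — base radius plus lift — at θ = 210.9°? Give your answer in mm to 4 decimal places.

seg 1 [0°–86°] dwell: s stays 0.0000
seg 2 [86°–131°] uniform, h=26: full span → s += 26 → s = 26.0000
seg 3 [131°–312°] simple-harmonic, h=-23: θ=210.9° here. β=79.9, B=181. -23/2·(1 − cos(π·0.4414)) = -9.3961 → s = 16.6039
radial distance = base radius + s = 48 + 16.6039 = 64.6039

64.6039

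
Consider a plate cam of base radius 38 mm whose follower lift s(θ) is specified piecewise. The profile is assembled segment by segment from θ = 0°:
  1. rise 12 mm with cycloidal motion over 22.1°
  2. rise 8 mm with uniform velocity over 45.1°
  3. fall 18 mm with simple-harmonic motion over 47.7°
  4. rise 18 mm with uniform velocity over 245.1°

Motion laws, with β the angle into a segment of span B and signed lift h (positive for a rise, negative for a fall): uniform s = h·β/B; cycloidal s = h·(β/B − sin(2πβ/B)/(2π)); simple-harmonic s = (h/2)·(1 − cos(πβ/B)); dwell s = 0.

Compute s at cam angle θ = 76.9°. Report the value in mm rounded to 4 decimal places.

seg 1 [0°–22.1°] cycloidal, h=12: full span → s += 12 → s = 12.0000
seg 2 [22.1°–67.2°] uniform, h=8: full span → s += 8 → s = 20.0000
seg 3 [67.2°–114.9°] simple-harmonic, h=-18: θ=76.9° here. β=9.7, B=47.7. -18/2·(1 − cos(π·0.2034)) = -1.7750 → s = 18.2250

18.2250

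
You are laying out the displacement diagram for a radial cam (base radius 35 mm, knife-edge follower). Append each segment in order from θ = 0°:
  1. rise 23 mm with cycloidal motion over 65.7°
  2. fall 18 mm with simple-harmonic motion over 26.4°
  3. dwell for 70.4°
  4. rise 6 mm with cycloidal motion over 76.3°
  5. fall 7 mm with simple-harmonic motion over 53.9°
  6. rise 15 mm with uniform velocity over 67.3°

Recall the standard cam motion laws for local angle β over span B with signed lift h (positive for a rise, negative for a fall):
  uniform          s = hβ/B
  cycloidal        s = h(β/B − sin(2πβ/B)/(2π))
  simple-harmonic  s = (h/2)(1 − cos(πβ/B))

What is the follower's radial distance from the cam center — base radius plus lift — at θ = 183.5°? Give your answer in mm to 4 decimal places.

seg 1 [0°–65.7°] cycloidal, h=23: full span → s += 23 → s = 23.0000
seg 2 [65.7°–92.1°] simple-harmonic, h=-18: full span → s += -18 → s = 5.0000
seg 3 [92.1°–162.5°] dwell: s stays 5.0000
seg 4 [162.5°–238.8°] cycloidal, h=6: θ=183.5° here. β=21, B=76.3. 6·(0.2752 − sin(2π·0.2752)/(2π)) = 0.7084 → s = 5.7084
radial distance = base radius + s = 35 + 5.7084 = 40.7084

40.7084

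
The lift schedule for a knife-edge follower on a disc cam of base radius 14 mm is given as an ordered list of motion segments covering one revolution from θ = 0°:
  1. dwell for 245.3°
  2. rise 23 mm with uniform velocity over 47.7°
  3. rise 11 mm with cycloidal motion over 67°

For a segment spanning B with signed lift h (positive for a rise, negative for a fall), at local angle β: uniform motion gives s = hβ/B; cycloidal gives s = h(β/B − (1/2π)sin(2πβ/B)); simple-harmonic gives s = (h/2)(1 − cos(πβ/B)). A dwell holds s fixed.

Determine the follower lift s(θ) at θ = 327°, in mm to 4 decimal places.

seg 1 [0°–245.3°] dwell: s stays 0.0000
seg 2 [245.3°–293°] uniform, h=23: full span → s += 23 → s = 23.0000
seg 3 [293°–360°] cycloidal, h=11: θ=327° here. β=34, B=67. 11·(0.5075 − sin(2π·0.5075)/(2π)) = 5.6641 → s = 28.6641

28.6641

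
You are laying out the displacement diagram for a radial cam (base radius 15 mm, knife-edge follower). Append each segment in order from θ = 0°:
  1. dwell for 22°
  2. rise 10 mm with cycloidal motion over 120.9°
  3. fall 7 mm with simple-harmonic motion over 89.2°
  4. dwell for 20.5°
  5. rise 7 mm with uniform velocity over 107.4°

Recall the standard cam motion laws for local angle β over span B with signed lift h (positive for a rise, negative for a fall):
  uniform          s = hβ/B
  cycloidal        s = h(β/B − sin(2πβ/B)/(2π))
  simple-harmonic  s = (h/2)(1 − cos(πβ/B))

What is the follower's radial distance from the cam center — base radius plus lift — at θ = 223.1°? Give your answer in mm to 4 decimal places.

seg 1 [0°–22°] dwell: s stays 0.0000
seg 2 [22°–142.9°] cycloidal, h=10: full span → s += 10 → s = 10.0000
seg 3 [142.9°–232.1°] simple-harmonic, h=-7: θ=223.1° here. β=80.2, B=89.2. -7/2·(1 − cos(π·0.8991)) = -6.8256 → s = 3.1744
radial distance = base radius + s = 15 + 3.1744 = 18.1744

18.1744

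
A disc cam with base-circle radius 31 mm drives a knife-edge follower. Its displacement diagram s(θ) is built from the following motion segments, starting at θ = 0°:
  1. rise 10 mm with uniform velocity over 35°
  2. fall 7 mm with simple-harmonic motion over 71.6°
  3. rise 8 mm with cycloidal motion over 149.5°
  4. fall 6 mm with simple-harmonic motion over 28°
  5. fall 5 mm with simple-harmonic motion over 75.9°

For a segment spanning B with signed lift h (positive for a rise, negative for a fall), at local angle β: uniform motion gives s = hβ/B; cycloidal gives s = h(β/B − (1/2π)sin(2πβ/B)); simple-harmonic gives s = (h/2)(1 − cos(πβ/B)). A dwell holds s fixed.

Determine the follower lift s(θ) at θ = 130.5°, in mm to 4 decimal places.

seg 1 [0°–35°] uniform, h=10: full span → s += 10 → s = 10.0000
seg 2 [35°–106.6°] simple-harmonic, h=-7: full span → s += -7 → s = 3.0000
seg 3 [106.6°–256.1°] cycloidal, h=8: θ=130.5° here. β=23.9, B=149.5. 8·(0.1599 − sin(2π·0.1599)/(2π)) = 0.2045 → s = 3.2045

3.2045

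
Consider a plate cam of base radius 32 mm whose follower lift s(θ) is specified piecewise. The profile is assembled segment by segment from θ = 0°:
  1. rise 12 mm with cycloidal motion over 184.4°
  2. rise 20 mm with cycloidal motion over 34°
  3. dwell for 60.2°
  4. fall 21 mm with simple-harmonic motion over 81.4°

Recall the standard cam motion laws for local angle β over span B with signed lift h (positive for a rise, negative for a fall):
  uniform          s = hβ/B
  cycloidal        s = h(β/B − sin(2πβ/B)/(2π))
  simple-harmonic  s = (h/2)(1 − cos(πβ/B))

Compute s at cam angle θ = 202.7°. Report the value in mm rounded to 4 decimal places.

seg 1 [0°–184.4°] cycloidal, h=12: full span → s += 12 → s = 12.0000
seg 2 [184.4°–218.4°] cycloidal, h=20: θ=202.7° here. β=18.3, B=34. 20·(0.5382 − sin(2π·0.5382)/(2π)) = 11.5221 → s = 23.5221

23.5221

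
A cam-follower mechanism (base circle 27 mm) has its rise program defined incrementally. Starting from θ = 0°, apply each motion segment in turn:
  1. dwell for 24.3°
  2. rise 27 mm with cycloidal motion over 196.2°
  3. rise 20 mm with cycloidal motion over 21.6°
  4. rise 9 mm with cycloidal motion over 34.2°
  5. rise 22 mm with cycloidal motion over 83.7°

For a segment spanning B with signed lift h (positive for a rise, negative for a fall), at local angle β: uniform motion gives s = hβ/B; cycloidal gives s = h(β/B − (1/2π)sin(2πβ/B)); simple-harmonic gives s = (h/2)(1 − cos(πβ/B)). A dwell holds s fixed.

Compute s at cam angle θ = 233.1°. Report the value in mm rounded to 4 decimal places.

seg 1 [0°–24.3°] dwell: s stays 0.0000
seg 2 [24.3°–220.5°] cycloidal, h=27: full span → s += 27 → s = 27.0000
seg 3 [220.5°–242.1°] cycloidal, h=20: θ=233.1° here. β=12.6, B=21.6. 20·(0.5833 − sin(2π·0.5833)/(2π)) = 13.2582 → s = 40.2582

40.2582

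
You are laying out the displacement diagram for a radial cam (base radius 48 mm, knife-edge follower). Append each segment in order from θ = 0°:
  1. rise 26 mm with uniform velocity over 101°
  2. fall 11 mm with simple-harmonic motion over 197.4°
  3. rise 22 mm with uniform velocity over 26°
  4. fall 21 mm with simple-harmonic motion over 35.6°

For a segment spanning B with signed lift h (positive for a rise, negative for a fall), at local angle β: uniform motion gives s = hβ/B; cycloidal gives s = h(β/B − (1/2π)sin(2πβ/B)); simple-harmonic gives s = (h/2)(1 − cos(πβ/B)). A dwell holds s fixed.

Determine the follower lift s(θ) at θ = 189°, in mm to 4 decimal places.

seg 1 [0°–101°] uniform, h=26: full span → s += 26 → s = 26.0000
seg 2 [101°–298.4°] simple-harmonic, h=-11: θ=189° here. β=88, B=197.4. -11/2·(1 − cos(π·0.4458)) = -4.5679 → s = 21.4321

21.4321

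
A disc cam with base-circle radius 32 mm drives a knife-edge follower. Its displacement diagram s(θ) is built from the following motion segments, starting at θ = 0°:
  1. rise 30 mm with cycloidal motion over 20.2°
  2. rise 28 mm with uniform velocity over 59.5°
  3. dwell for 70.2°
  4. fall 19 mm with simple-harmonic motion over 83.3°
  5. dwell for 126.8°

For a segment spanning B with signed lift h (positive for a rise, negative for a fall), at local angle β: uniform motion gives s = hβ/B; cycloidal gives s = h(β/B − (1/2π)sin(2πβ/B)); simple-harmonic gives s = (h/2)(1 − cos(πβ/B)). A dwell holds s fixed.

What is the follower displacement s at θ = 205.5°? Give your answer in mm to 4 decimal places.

seg 1 [0°–20.2°] cycloidal, h=30: full span → s += 30 → s = 30.0000
seg 2 [20.2°–79.7°] uniform, h=28: full span → s += 28 → s = 58.0000
seg 3 [79.7°–149.9°] dwell: s stays 58.0000
seg 4 [149.9°–233.2°] simple-harmonic, h=-19: θ=205.5° here. β=55.6, B=83.3. -19/2·(1 − cos(π·0.6675)) = -14.2707 → s = 43.7293

43.7293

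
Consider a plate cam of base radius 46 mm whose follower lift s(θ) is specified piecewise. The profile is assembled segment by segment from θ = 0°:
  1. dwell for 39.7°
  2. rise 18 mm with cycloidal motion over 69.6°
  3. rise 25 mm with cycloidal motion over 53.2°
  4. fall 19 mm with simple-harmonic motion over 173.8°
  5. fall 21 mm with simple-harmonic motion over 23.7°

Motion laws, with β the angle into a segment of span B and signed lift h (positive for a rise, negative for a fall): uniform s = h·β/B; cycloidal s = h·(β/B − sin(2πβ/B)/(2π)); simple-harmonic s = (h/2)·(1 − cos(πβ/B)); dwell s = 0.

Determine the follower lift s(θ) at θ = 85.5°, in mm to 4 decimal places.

seg 1 [0°–39.7°] dwell: s stays 0.0000
seg 2 [39.7°–109.3°] cycloidal, h=18: θ=85.5° here. β=45.8, B=69.6. 18·(0.6580 − sin(2π·0.6580)/(2π)) = 14.2446 → s = 14.2446

14.2446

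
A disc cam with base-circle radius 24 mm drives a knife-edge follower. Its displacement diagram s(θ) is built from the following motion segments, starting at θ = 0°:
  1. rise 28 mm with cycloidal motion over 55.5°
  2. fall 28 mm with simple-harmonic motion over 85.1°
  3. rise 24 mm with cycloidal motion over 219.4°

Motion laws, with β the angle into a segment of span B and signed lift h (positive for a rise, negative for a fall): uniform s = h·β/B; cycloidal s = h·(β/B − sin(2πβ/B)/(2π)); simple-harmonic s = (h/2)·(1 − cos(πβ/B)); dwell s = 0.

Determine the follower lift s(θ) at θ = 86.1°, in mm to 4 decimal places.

seg 1 [0°–55.5°] cycloidal, h=28: full span → s += 28 → s = 28.0000
seg 2 [55.5°–140.6°] simple-harmonic, h=-28: θ=86.1° here. β=30.6, B=85.1. -28/2·(1 − cos(π·0.3596)) = -8.0223 → s = 19.9777

19.9777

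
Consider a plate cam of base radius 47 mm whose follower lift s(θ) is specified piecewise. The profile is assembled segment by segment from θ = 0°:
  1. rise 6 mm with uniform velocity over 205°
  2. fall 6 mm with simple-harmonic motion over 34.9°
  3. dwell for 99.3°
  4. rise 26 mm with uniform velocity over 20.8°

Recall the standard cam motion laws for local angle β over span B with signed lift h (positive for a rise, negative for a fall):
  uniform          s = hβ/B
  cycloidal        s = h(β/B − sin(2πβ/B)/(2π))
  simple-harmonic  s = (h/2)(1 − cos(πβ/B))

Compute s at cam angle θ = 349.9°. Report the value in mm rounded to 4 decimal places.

seg 1 [0°–205°] uniform, h=6: full span → s += 6 → s = 6.0000
seg 2 [205°–239.9°] simple-harmonic, h=-6: full span → s += -6 → s = 0.0000
seg 3 [239.9°–339.2°] dwell: s stays 0.0000
seg 4 [339.2°–360°] uniform, h=26: θ=349.9° here. β=10.7, B=20.8. 26·10.7/20.8 = 13.3750 → s = 13.3750

13.3750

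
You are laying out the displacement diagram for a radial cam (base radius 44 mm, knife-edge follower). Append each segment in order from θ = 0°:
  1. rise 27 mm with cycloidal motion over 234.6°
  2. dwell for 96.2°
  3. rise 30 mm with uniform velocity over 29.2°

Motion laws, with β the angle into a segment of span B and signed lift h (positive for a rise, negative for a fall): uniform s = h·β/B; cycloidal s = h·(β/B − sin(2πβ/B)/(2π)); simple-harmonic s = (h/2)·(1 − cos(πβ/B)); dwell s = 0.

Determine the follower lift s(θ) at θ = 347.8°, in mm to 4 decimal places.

seg 1 [0°–234.6°] cycloidal, h=27: full span → s += 27 → s = 27.0000
seg 2 [234.6°–330.8°] dwell: s stays 27.0000
seg 3 [330.8°–360°] uniform, h=30: θ=347.8° here. β=17, B=29.2. 30·17/29.2 = 17.4658 → s = 44.4658

44.4658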